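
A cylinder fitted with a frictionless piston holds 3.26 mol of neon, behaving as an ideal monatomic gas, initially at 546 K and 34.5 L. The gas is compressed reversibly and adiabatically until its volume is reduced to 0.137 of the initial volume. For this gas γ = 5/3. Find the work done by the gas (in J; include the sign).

-61300 J

P₁ = nRT₁/V₁ = 3.26×8.314×546/34.5 = 429 kPa.
Adiabatic: TV^(γ−1) = const ⇒ T₂ = 546×(7.30)^0.667 = 2050 K; PV^γ = const ⇒ P₂ = 11800 kPa.
ΔU = nCvΔT = 3.26×12.5×(2050−546) = 61300 J.
Q = 0 for an adiabatic process, so W = −ΔU = -61300 J.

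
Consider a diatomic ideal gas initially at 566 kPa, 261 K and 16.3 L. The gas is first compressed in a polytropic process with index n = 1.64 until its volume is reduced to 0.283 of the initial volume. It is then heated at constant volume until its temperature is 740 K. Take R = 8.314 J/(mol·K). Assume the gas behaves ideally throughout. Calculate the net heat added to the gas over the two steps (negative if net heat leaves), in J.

n = P₁V₁/(RT₁) = 566×16.3/(8.314×261) = 4.25 mol.
Step 1 — Polytropic n=1.64: T₂ = T₁(V₁/V₂)^(n−1) = 261×(3.53)^0.64 = 585 K; P₂ = P₁(V₁/V₂)^n = 4490 kPa.
W = (P₁V₁−P₂V₂)/(n−1) = (566×16.3−4490×4.61)/0.64 = -17900 J.
ΔU = nCvΔT = 4.25×20.8×(585−261) = 28700 J.
Q = ΔU + W = 10800 J.
State after step 1: P = 4490 kPa, V = 4.61 L, T = 585 K.
Step 2 — Isochoric: V stays 4.61 L; P/T = const ⇒ T₂ = 740 K, P₂ = 5670 kPa.
W = 0 (no volume change).
ΔU = nCvΔT = 4.25×20.8×(740−585) = 13700 J.
Q = ΔU = 13700 J.
Net over both steps: W = -17900 J, Q = 24400 J, ΔU = 42300 J.

24400 J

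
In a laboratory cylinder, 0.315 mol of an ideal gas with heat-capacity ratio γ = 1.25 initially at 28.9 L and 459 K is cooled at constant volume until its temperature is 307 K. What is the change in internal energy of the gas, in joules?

P₁ = nRT₁/V₁ = 0.315×8.314×459/28.9 = 41.6 kPa.
Isochoric: V stays 28.9 L; P/T = const ⇒ T₂ = 307 K, P₂ = 27.8 kPa.
For an ideal gas ΔU = nCvΔT with Cv = R/(γ−1) = 33.3 J/(mol·K).
ΔU = 0.315×33.3×(307−459) = -1590 J.

-1590 J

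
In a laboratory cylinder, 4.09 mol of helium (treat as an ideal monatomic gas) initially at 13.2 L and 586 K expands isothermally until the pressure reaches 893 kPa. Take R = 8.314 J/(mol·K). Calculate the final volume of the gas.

22.3 L

P₁ = nRT₁/V₁ = 4.09×8.314×586/13.2 = 1510 kPa.
Isothermal: T stays 586 K; PV = const ⇒ V₂ = 22.3 L, P₂ = 893 kPa.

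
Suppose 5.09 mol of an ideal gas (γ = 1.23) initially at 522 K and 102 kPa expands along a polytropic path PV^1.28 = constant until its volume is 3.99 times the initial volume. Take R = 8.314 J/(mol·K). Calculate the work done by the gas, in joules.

V₁ = nRT₁/P₁ = 5.09×8.314×522/102 = 217 L.
Polytropic n=1.28: T₂ = T₁(V₁/V₂)^(n−1) = 522×(0.251)^0.28 = 354 K; P₂ = P₁(V₁/V₂)^n = 17.4 kPa.
W = (P₁V₁−P₂V₂)/(n−1) = (102×217−17.4×864)/0.28 = 25300 J.

25300 J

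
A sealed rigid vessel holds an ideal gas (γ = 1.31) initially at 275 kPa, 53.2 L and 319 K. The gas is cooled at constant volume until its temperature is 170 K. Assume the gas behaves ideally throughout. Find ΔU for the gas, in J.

n = P₁V₁/(RT₁) = 275×53.2/(8.314×319) = 5.52 mol.
Isochoric: V stays 53.2 L; P/T = const ⇒ T₂ = 170 K, P₂ = 147 kPa.
For an ideal gas ΔU = nCvΔT with Cv = R/(γ−1) = 26.8 J/(mol·K).
ΔU = 5.52×26.8×(170−319) = -22000 J.

-22000 J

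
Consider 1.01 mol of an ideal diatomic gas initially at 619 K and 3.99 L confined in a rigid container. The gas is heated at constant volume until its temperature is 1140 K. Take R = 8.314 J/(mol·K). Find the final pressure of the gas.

2400 kPa

P₁ = nRT₁/V₁ = 1.01×8.314×619/3.99 = 1300 kPa.
Isochoric: V stays 3.99 L; P/T = const ⇒ T₂ = 1140 K, P₂ = 2400 kPa.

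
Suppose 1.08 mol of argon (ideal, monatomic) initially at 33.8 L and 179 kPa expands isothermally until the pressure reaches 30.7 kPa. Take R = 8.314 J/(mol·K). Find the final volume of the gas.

197 L

T₁ = P₁V₁/(nR) = 179×33.8/(1.08×8.314) = 674 K.
Isothermal: T stays 674 K; PV = const ⇒ V₂ = 197 L, P₂ = 30.7 kPa.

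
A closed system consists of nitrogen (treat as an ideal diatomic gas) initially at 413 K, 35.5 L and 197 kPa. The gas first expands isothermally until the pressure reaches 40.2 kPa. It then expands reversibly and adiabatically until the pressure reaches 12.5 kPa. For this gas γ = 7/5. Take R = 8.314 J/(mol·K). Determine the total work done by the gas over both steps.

16100 J

n = P₁V₁/(RT₁) = 197×35.5/(8.314×413) = 2.04 mol.
Step 1 — Isothermal: T stays 413 K; PV = const ⇒ V₂ = 174 L, P₂ = 40.2 kPa.
ΔU = 0 (ideal gas, T constant).
W = nRT ln(V₂/V₁) = 2.04×8.314×413×ln(4.90) = 11100 J.
Q = ΔU + W = 11100 J.
State after step 1: P = 40.2 kPa, V = 174 L, T = 413 K.
Step 2 — Adiabatic: T₂/T₁ = (P₂/P₁)^((γ−1)/γ) ⇒ T₂ = 413×(0.311)^0.286 = 296 K; V₂ = 401 L.
ΔU = nCvΔT = 2.04×20.8×(296−413) = -4960 J.
Q = 0 for an adiabatic process, so W = −ΔU = 4960 J.
Net over both steps: W = 16100 J, Q = 11100 J, ΔU = -4960 J.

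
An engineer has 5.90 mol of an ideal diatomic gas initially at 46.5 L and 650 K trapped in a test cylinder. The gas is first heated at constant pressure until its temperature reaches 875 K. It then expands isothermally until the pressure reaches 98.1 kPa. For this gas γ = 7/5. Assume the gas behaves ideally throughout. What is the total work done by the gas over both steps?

94500 J

P₁ = nRT₁/V₁ = 5.90×8.314×650/46.5 = 686 kPa.
Step 1 — Isobaric: P stays 686 kPa; V/T = const ⇒ T₂ = 875 K, V₂ = 62.6 L.
W = PΔV = 686×(62.6−46.5) kPa·L = 11000 J.
ΔU = nCvΔT = 5.90×20.8×(875−650) = 27600 J.
Q = ΔU + W = nCpΔT = 38600 J.
State after step 1: P = 686 kPa, V = 62.6 L, T = 875 K.
Step 2 — Isothermal: T stays 875 K; PV = const ⇒ V₂ = 438 L, P₂ = 98.1 kPa.
ΔU = 0 (ideal gas, T constant).
W = nRT ln(V₂/V₁) = 5.90×8.314×875×ln(6.99) = 83500 J.
Q = ΔU + W = 83500 J.
Net over both steps: W = 94500 J, Q = 122000 J, ΔU = 27600 J.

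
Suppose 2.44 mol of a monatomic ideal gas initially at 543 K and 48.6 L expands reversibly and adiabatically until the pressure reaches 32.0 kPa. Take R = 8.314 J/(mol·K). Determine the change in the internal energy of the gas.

P₁ = nRT₁/V₁ = 2.44×8.314×543/48.6 = 227 kPa.
Adiabatic: T₂/T₁ = (P₂/P₁)^((γ−1)/γ) ⇒ T₂ = 543×(0.141)^0.400 = 248 K; V₂ = 157 L.
For an ideal gas ΔU = nCvΔT with Cv = (3/2)R = 12.5 J/(mol·K).
ΔU = 2.44×12.5×(248−543) = -8970 J.

-8970 J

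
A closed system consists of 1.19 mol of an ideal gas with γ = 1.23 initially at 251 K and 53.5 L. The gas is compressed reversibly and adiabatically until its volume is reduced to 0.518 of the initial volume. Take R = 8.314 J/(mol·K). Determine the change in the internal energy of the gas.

P₁ = nRT₁/V₁ = 1.19×8.314×251/53.5 = 46.4 kPa.
Adiabatic: TV^(γ−1) = const ⇒ T₂ = 251×(1.93)^0.230 = 292 K; PV^γ = const ⇒ P₂ = 104 kPa.
For an ideal gas ΔU = nCvΔT with Cv = R/(γ−1) = 36.1 J/(mol·K).
ΔU = 1.19×36.1×(292−251) = 1760 J.

1760 J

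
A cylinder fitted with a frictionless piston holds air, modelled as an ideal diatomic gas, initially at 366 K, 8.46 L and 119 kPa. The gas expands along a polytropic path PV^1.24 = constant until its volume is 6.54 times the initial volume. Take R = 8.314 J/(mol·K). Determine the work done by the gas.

1520 J

n = P₁V₁/(RT₁) = 119×8.46/(8.314×366) = 0.331 mol.
Polytropic n=1.24: T₂ = T₁(V₁/V₂)^(n−1) = 366×(0.153)^0.24 = 233 K; P₂ = P₁(V₁/V₂)^n = 11.6 kPa.
W = (P₁V₁−P₂V₂)/(n−1) = (119×8.46−11.6×55.3)/0.24 = 1520 J.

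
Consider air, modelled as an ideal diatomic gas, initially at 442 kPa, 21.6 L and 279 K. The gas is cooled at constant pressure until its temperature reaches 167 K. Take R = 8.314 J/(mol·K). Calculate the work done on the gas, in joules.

n = P₁V₁/(RT₁) = 442×21.6/(8.314×279) = 4.12 mol.
Isobaric: P stays 442 kPa; V/T = const ⇒ T₂ = 167 K, V₂ = 12.9 L.
W = PΔV = 442×(12.9−21.6) kPa·L = -3830 J.
Work done on the gas = −W_by = 3830 J.

3830 J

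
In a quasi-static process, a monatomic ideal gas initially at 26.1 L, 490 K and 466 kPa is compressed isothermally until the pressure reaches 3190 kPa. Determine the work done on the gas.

23400 J

n = P₁V₁/(RT₁) = 466×26.1/(8.314×490) = 2.99 mol.
Isothermal: T stays 490 K; PV = const ⇒ V₂ = 3.81 L, P₂ = 3190 kPa.
W = nRT ln(V₂/V₁) = 2.99×8.314×490×ln(0.146) = -23400 J.
Work done on the gas = −W_by = 23400 J.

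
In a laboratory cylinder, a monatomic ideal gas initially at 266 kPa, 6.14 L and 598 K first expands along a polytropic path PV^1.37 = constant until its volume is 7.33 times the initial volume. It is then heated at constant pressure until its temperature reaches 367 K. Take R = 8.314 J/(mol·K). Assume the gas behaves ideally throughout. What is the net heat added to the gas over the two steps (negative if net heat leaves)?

1580 J

n = P₁V₁/(RT₁) = 266×6.14/(8.314×598) = 0.329 mol.
Step 1 — Polytropic n=1.37: T₂ = T₁(V₁/V₂)^(n−1) = 598×(0.136)^0.37 = 286 K; P₂ = P₁(V₁/V₂)^n = 17.4 kPa.
W = (P₁V₁−P₂V₂)/(n−1) = (266×6.14−17.4×45.0)/0.37 = 2300 J.
ΔU = nCvΔT = 0.329×12.5×(286−598) = -1280 J.
Q = ΔU + W = 1020 J.
State after step 1: P = 17.4 kPa, V = 45.0 L, T = 286 K.
Step 2 — Isobaric: P stays 17.4 kPa; V/T = const ⇒ T₂ = 367 K, V₂ = 57.7 L.
W = PΔV = 17.4×(57.7−45.0) kPa·L = 221 J.
ΔU = nCvΔT = 0.329×12.5×(367−286) = 331 J.
Q = ΔU + W = nCpΔT = 552 J.
Net over both steps: W = 2520 J, Q = 1580 J, ΔU = -946 J.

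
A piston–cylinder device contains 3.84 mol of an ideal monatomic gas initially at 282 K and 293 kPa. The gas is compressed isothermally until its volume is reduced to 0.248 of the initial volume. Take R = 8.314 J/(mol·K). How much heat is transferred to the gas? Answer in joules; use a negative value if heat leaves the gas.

-12600 J

V₁ = nRT₁/P₁ = 3.84×8.314×282/293 = 30.7 L.
Isothermal: T stays 282 K; PV = const ⇒ V₂ = 7.62 L, P₂ = 1180 kPa.
ΔU = 0 (ideal gas, T constant).
W = nRT ln(V₂/V₁) = 3.84×8.314×282×ln(0.248) = -12600 J.
Q = ΔU + W = -12600 J.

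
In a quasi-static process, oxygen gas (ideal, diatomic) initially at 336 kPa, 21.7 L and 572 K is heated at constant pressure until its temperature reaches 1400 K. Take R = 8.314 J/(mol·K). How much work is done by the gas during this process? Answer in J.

10600 J

n = P₁V₁/(RT₁) = 336×21.7/(8.314×572) = 1.53 mol.
Isobaric: P stays 336 kPa; V/T = const ⇒ T₂ = 1400 K, V₂ = 53.1 L.
W = PΔV = 336×(53.1−21.7) kPa·L = 10600 J.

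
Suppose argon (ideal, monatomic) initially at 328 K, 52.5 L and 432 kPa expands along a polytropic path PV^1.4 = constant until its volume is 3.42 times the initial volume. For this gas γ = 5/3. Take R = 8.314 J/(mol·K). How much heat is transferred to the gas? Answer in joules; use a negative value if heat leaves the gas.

n = P₁V₁/(RT₁) = 432×52.5/(8.314×328) = 8.32 mol.
Polytropic n=1.4: T₂ = T₁(V₁/V₂)^(n−1) = 328×(0.292)^0.40 = 201 K; P₂ = P₁(V₁/V₂)^n = 77.2 kPa.
W = (P₁V₁−P₂V₂)/(n−1) = (432×52.5−77.2×180)/0.40 = 22000 J.
ΔU = nCvΔT = 8.32×12.5×(201−328) = -13200 J.
Q = ΔU + W = 8810 J.

8810 J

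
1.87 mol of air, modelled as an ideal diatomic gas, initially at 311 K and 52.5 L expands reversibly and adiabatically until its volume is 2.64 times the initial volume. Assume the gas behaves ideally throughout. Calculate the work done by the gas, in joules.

P₁ = nRT₁/V₁ = 1.87×8.314×311/52.5 = 92.1 kPa.
Adiabatic: TV^(γ−1) = const ⇒ T₂ = 311×(0.379)^0.400 = 211 K; PV^γ = const ⇒ P₂ = 23.7 kPa.
ΔU = nCvΔT = 1.87×20.8×(211−311) = -3890 J.
Q = 0 for an adiabatic process, so W = −ΔU = 3890 J.

3890 J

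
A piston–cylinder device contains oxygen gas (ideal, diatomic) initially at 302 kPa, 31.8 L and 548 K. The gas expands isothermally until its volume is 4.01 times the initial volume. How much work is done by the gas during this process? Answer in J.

13300 J

n = P₁V₁/(RT₁) = 302×31.8/(8.314×548) = 2.11 mol.
Isothermal: T stays 548 K; PV = const ⇒ V₂ = 128 L, P₂ = 75.3 kPa.
W = nRT ln(V₂/V₁) = 2.11×8.314×548×ln(4.01) = 13300 J.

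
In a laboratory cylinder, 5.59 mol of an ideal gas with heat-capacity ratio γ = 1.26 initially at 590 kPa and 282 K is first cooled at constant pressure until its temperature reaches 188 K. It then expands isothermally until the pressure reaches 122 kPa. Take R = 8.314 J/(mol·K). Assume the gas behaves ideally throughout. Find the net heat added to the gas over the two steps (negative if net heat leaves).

-7400 J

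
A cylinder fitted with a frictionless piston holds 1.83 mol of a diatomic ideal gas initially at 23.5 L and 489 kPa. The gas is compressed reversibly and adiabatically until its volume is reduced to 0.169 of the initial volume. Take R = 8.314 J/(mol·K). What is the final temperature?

T₁ = P₁V₁/(nR) = 489×23.5/(1.83×8.314) = 755 K.
Adiabatic: TV^(γ−1) = const ⇒ T₂ = 755×(5.92)^0.400 = 1540 K; PV^γ = const ⇒ P₂ = 5890 kPa.

1540 K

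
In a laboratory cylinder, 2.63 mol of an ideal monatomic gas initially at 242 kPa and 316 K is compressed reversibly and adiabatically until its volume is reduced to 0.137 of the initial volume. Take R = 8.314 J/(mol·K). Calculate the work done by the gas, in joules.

-28600 J

V₁ = nRT₁/P₁ = 2.63×8.314×316/242 = 28.6 L.
Adiabatic: TV^(γ−1) = const ⇒ T₂ = 316×(7.30)^0.667 = 1190 K; PV^γ = const ⇒ P₂ = 6650 kPa.
ΔU = nCvΔT = 2.63×12.5×(1190−316) = 28600 J.
Q = 0 for an adiabatic process, so W = −ΔU = -28600 J.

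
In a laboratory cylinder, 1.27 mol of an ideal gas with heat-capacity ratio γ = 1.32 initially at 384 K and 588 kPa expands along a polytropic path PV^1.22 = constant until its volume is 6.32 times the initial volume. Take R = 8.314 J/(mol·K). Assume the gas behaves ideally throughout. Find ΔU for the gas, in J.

-4220 J

V₁ = nRT₁/P₁ = 1.27×8.314×384/588 = 6.90 L.
Polytropic n=1.22: T₂ = T₁(V₁/V₂)^(n−1) = 384×(0.158)^0.22 = 256 K; P₂ = P₁(V₁/V₂)^n = 62.0 kPa.
For an ideal gas ΔU = nCvΔT with Cv = R/(γ−1) = 26.0 J/(mol·K).
ΔU = 1.27×26.0×(256−384) = -4220 J.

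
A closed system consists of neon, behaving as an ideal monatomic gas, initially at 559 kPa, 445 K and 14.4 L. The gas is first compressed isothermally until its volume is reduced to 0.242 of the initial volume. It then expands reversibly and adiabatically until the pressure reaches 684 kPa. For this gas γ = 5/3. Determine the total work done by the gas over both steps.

n = P₁V₁/(RT₁) = 559×14.4/(8.314×445) = 2.18 mol.
Step 1 — Isothermal: T stays 445 K; PV = const ⇒ V₂ = 3.48 L, P₂ = 2310 kPa.
ΔU = 0 (ideal gas, T constant).
W = nRT ln(V₂/V₁) = 2.18×8.314×445×ln(0.242) = -11400 J.
Q = ΔU + W = -11400 J.
State after step 1: P = 2310 kPa, V = 3.48 L, T = 445 K.
Step 2 — Adiabatic: T₂/T₁ = (P₂/P₁)^((γ−1)/γ) ⇒ T₂ = 445×(0.296)^0.400 = 273 K; V₂ = 7.23 L.
ΔU = nCvΔT = 2.18×12.5×(273−445) = -4650 J.
Q = 0 for an adiabatic process, so W = −ΔU = 4650 J.
Net over both steps: W = -6770 J, Q = -11400 J, ΔU = -4650 J.

-6770 J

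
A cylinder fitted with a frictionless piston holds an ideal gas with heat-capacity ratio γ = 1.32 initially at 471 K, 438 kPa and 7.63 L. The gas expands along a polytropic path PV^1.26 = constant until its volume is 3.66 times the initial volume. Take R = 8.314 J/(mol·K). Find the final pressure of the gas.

85.4 kPa

Polytropic n=1.26: T₂ = T₁(V₁/V₂)^(n−1) = 471×(0.273)^0.26 = 336 K; P₂ = P₁(V₁/V₂)^n = 85.4 kPa.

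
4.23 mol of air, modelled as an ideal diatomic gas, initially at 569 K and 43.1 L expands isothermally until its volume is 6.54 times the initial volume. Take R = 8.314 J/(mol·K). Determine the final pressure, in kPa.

P₁ = nRT₁/V₁ = 4.23×8.314×569/43.1 = 464 kPa.
Isothermal: T stays 569 K; PV = const ⇒ V₂ = 282 L, P₂ = 71.0 kPa.

71.0 kPa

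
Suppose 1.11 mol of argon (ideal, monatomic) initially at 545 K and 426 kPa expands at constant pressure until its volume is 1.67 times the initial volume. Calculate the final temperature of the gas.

910 K

V₁ = nRT₁/P₁ = 1.11×8.314×545/426 = 11.8 L.
Isobaric: P stays 426 kPa; V/T = const ⇒ T₂ = 910 K, V₂ = 19.7 L.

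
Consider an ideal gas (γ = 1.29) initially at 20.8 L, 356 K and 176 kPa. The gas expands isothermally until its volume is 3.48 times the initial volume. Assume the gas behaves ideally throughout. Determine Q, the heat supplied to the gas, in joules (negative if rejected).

4570 J

n = P₁V₁/(RT₁) = 176×20.8/(8.314×356) = 1.24 mol.
Isothermal: T stays 356 K; PV = const ⇒ V₂ = 72.4 L, P₂ = 50.6 kPa.
ΔU = 0 (ideal gas, T constant).
W = nRT ln(V₂/V₁) = 1.24×8.314×356×ln(3.48) = 4570 J.
Q = ΔU + W = 4570 J.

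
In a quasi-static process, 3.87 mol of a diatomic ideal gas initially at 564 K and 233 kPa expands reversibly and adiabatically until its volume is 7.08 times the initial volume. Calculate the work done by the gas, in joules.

24600 J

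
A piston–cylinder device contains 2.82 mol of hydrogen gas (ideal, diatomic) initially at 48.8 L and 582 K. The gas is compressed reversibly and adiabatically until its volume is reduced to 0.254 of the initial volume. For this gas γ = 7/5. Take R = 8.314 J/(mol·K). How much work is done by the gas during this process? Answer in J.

-24900 J

P₁ = nRT₁/V₁ = 2.82×8.314×582/48.8 = 280 kPa.
Adiabatic: TV^(γ−1) = const ⇒ T₂ = 582×(3.94)^0.400 = 1010 K; PV^γ = const ⇒ P₂ = 1900 kPa.
ΔU = nCvΔT = 2.82×20.8×(1010−582) = 24900 J.
Q = 0 for an adiabatic process, so W = −ΔU = -24900 J.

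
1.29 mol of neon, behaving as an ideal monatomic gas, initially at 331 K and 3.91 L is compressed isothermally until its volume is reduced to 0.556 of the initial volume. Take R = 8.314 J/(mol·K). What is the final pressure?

1630 kPa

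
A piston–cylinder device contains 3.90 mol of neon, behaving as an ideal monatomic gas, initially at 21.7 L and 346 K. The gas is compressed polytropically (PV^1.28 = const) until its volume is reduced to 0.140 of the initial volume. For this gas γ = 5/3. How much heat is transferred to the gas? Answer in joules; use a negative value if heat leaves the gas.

P₁ = nRT₁/V₁ = 3.90×8.314×346/21.7 = 517 kPa.
Polytropic n=1.28: T₂ = T₁(V₁/V₂)^(n−1) = 346×(7.14)^0.28 = 600 K; P₂ = P₁(V₁/V₂)^n = 6400 kPa.
W = (P₁V₁−P₂V₂)/(n−1) = (517×21.7−6400×3.04)/0.28 = -29400 J.
ΔU = nCvΔT = 3.90×12.5×(600−346) = 12400 J.
Q = ΔU + W = -17100 J.

-17100 J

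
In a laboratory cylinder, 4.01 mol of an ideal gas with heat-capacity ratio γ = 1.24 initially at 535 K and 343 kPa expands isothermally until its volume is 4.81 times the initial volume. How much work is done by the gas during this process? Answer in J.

V₁ = nRT₁/P₁ = 4.01×8.314×535/343 = 52.0 L.
Isothermal: T stays 535 K; PV = const ⇒ V₂ = 250 L, P₂ = 71.3 kPa.
W = nRT ln(V₂/V₁) = 4.01×8.314×535×ln(4.81) = 28000 J.

28000 J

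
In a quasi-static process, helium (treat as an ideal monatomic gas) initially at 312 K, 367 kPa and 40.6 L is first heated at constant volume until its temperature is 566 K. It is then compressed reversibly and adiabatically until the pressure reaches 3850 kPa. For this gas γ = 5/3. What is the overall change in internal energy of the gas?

59500 J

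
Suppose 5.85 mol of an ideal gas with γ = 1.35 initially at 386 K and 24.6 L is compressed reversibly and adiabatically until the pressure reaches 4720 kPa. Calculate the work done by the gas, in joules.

-32400 J

P₁ = nRT₁/V₁ = 5.85×8.314×386/24.6 = 763 kPa.
Adiabatic: T₂/T₁ = (P₂/P₁)^((γ−1)/γ) ⇒ T₂ = 386×(6.18)^0.259 = 619 K; V₂ = 6.38 L.
ΔU = nCvΔT = 5.85×23.8×(619−386) = 32400 J.
Q = 0 for an adiabatic process, so W = −ΔU = -32400 J.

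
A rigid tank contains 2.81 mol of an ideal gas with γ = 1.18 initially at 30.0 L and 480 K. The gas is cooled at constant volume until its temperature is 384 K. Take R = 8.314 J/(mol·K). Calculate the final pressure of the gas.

299 kPa

P₁ = nRT₁/V₁ = 2.81×8.314×480/30.0 = 374 kPa.
Isochoric: V stays 30.0 L; P/T = const ⇒ T₂ = 384 K, P₂ = 299 kPa.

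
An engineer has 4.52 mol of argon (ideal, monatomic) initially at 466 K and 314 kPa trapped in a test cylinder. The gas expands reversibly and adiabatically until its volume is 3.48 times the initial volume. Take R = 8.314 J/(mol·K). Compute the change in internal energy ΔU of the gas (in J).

V₁ = nRT₁/P₁ = 4.52×8.314×466/314 = 55.8 L.
Adiabatic: TV^(γ−1) = const ⇒ T₂ = 466×(0.287)^0.667 = 203 K; PV^γ = const ⇒ P₂ = 39.3 kPa.
For an ideal gas ΔU = nCvΔT with Cv = (3/2)R = 12.5 J/(mol·K).
ΔU = 4.52×12.5×(203−466) = -14800 J.

-14800 J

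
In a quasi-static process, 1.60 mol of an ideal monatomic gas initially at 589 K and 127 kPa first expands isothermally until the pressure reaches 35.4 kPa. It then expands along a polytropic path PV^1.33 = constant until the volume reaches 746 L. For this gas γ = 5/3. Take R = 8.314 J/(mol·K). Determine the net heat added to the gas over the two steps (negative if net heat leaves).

14000 J

V₁ = nRT₁/P₁ = 1.60×8.314×589/127 = 61.7 L.
Step 1 — Isothermal: T stays 589 K; PV = const ⇒ V₂ = 221 L, P₂ = 35.4 kPa.
ΔU = 0 (ideal gas, T constant).
W = nRT ln(V₂/V₁) = 1.60×8.314×589×ln(3.59) = 10000 J.
Q = ΔU + W = 10000 J.
State after step 1: P = 35.4 kPa, V = 221 L, T = 589 K.
Step 2 — Polytropic n=1.33: T₂ = T₁(V₁/V₂)^(n−1) = 589×(0.297)^0.33 = 394 K; P₂ = P₁(V₁/V₂)^n = 7.03 kPa.
W = (P₁V₁−P₂V₂)/(n−1) = (35.4×221−7.03×746)/0.33 = 7840 J.
ΔU = nCvΔT = 1.60×12.5×(394−589) = -3880 J.
Q = ΔU + W = 3960 J.
Net over both steps: W = 17900 J, Q = 14000 J, ΔU = -3880 J.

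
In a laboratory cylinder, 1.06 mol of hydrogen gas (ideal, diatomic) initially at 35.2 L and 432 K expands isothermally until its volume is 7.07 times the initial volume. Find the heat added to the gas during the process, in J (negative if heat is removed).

P₁ = nRT₁/V₁ = 1.06×8.314×432/35.2 = 108 kPa.
Isothermal: T stays 432 K; PV = const ⇒ V₂ = 249 L, P₂ = 15.3 kPa.
ΔU = 0 (ideal gas, T constant).
W = nRT ln(V₂/V₁) = 1.06×8.314×432×ln(7.07) = 7450 J.
Q = ΔU + W = 7450 J.

7450 J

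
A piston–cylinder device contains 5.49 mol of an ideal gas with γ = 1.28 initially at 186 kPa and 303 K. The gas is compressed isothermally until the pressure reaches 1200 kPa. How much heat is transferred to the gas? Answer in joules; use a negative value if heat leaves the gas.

V₁ = nRT₁/P₁ = 5.49×8.314×303/186 = 74.4 L.
Isothermal: T stays 303 K; PV = const ⇒ V₂ = 11.5 L, P₂ = 1200 kPa.
ΔU = 0 (ideal gas, T constant).
W = nRT ln(V₂/V₁) = 5.49×8.314×303×ln(0.155) = -25800 J.
Q = ΔU + W = -25800 J.

-25800 J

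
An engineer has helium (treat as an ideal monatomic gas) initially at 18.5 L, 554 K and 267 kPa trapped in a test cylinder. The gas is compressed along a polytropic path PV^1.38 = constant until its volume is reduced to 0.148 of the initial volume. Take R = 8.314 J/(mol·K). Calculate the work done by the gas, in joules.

n = P₁V₁/(RT₁) = 267×18.5/(8.314×554) = 1.07 mol.
Polytropic n=1.38: T₂ = T₁(V₁/V₂)^(n−1) = 554×(6.76)^0.38 = 1150 K; P₂ = P₁(V₁/V₂)^n = 3730 kPa.
W = (P₁V₁−P₂V₂)/(n−1) = (267×18.5−3730×2.74)/0.38 = -13900 J.

-13900 J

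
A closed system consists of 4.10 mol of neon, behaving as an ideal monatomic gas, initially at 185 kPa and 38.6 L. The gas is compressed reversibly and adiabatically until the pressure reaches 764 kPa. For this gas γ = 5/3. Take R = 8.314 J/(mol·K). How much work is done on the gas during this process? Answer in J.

8180 J

T₁ = P₁V₁/(nR) = 185×38.6/(4.10×8.314) = 209 K.
Adiabatic: T₂/T₁ = (P₂/P₁)^((γ−1)/γ) ⇒ T₂ = 209×(4.13)^0.400 = 369 K; V₂ = 16.5 L.
ΔU = nCvΔT = 4.10×12.5×(369−209) = 8180 J.
Q = 0 for an adiabatic process, so W = −ΔU = -8180 J.
Work done on the gas = −W_by = 8180 J.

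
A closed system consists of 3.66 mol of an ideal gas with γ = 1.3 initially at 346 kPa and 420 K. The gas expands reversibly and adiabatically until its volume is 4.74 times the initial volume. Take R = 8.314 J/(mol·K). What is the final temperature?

V₁ = nRT₁/P₁ = 3.66×8.314×420/346 = 36.9 L.
Adiabatic: TV^(γ−1) = const ⇒ T₂ = 420×(0.211)^0.300 = 263 K; PV^γ = const ⇒ P₂ = 45.8 kPa.

263 K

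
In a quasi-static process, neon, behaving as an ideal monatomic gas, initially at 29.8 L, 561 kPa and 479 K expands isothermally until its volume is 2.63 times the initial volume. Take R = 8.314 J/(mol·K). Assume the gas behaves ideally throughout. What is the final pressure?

213 kPa

Isothermal: T stays 479 K; PV = const ⇒ V₂ = 78.4 L, P₂ = 213 kPa.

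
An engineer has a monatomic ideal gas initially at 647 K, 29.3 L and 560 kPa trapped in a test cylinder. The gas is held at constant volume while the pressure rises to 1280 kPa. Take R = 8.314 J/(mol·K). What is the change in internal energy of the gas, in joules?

n = P₁V₁/(RT₁) = 560×29.3/(8.314×647) = 3.05 mol.
Isochoric: V stays 29.3 L; P/T = const ⇒ T₂ = 1480 K, P₂ = 1280 kPa.
For an ideal gas ΔU = nCvΔT with Cv = (3/2)R = 12.5 J/(mol·K).
ΔU = 3.05×12.5×(1480−647) = 31600 J.

31600 J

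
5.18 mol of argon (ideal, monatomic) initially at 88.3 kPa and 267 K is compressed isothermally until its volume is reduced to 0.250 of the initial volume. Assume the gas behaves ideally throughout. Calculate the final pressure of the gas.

353 kPa

V₁ = nRT₁/P₁ = 5.18×8.314×267/88.3 = 130 L.
Isothermal: T stays 267 K; PV = const ⇒ V₂ = 32.6 L, P₂ = 353 kPa.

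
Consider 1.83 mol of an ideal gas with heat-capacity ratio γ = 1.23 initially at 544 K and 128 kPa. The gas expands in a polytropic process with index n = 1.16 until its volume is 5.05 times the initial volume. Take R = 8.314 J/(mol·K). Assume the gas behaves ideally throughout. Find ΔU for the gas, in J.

-8210 J

V₁ = nRT₁/P₁ = 1.83×8.314×544/128 = 64.7 L.
Polytropic n=1.16: T₂ = T₁(V₁/V₂)^(n−1) = 544×(0.198)^0.16 = 420 K; P₂ = P₁(V₁/V₂)^n = 19.6 kPa.
For an ideal gas ΔU = nCvΔT with Cv = R/(γ−1) = 36.1 J/(mol·K).
ΔU = 1.83×36.1×(420−544) = -8210 J.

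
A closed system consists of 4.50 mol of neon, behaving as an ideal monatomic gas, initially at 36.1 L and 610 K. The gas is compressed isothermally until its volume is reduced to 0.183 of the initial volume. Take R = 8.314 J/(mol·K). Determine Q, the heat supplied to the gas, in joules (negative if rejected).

-38800 J

P₁ = nRT₁/V₁ = 4.50×8.314×610/36.1 = 632 kPa.
Isothermal: T stays 610 K; PV = const ⇒ V₂ = 6.61 L, P₂ = 3450 kPa.
ΔU = 0 (ideal gas, T constant).
W = nRT ln(V₂/V₁) = 4.50×8.314×610×ln(0.183) = -38800 J.
Q = ΔU + W = -38800 J.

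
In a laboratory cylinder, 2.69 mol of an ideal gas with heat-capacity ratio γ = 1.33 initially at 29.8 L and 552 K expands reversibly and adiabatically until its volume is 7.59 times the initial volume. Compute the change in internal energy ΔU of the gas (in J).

-18200 J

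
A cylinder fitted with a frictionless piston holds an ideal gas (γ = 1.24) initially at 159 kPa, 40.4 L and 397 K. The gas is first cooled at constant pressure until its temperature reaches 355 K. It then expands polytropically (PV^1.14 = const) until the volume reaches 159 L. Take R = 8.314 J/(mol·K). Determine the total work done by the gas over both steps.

7010 J

n = P₁V₁/(RT₁) = 159×40.4/(8.314×397) = 1.95 mol.
Step 1 — Isobaric: P stays 159 kPa; V/T = const ⇒ T₂ = 355 K, V₂ = 36.1 L.
W = PΔV = 159×(36.1−40.4) kPa·L = -680 J.
ΔU = nCvΔT = 1.95×34.6×(355−397) = -2830 J.
Q = ΔU + W = nCpΔT = -3510 J.
State after step 1: P = 159 kPa, V = 36.1 L, T = 355 K.
Step 2 — Polytropic n=1.14: T₂ = T₁(V₁/V₂)^(n−1) = 355×(0.227)^0.14 = 288 K; P₂ = P₁(V₁/V₂)^n = 29.4 kPa.
W = (P₁V₁−P₂V₂)/(n−1) = (159×36.1−29.4×159)/0.14 = 7690 J.
ΔU = nCvΔT = 1.95×34.6×(288−355) = -4480 J.
Q = ΔU + W = 3200 J.
Net over both steps: W = 7010 J, Q = -308 J, ΔU = -7320 J.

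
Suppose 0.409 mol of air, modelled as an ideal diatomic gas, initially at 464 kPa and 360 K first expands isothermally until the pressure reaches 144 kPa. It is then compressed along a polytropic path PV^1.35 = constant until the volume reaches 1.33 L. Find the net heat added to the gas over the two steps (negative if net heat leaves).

1030 J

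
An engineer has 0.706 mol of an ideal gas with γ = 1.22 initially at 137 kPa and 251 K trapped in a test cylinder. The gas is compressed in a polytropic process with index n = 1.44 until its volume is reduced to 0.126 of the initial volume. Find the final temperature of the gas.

624 K

V₁ = nRT₁/P₁ = 0.706×8.314×251/137 = 10.8 L.
Polytropic n=1.44: T₂ = T₁(V₁/V₂)^(n−1) = 251×(7.94)^0.44 = 624 K; P₂ = P₁(V₁/V₂)^n = 2710 kPa.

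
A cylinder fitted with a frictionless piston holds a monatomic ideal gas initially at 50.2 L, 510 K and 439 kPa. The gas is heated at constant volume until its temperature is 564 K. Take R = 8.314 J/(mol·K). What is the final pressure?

Isochoric: V stays 50.2 L; P/T = const ⇒ T₂ = 564 K, P₂ = 485 kPa.

485 kPa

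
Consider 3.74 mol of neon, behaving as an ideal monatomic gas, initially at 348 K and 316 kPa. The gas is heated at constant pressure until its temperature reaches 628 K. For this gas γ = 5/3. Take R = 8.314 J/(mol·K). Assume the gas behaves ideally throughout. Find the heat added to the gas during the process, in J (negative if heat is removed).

21800 J

V₁ = nRT₁/P₁ = 3.74×8.314×348/316 = 34.2 L.
Isobaric: P stays 316 kPa; V/T = const ⇒ T₂ = 628 K, V₂ = 61.8 L.
W = PΔV = 316×(61.8−34.2) kPa·L = 8710 J.
ΔU = nCvΔT = 3.74×12.5×(628−348) = 13100 J.
Q = ΔU + W = nCpΔT = 21800 J.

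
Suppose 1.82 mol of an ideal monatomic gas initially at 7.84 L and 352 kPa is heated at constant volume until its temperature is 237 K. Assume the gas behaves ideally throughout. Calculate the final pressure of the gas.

457 kPa

T₁ = P₁V₁/(nR) = 352×7.84/(1.82×8.314) = 182 K.
Isochoric: V stays 7.84 L; P/T = const ⇒ T₂ = 237 K, P₂ = 457 kPa.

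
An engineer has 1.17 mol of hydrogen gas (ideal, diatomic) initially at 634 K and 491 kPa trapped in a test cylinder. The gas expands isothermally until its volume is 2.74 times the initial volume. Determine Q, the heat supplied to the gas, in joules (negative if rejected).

V₁ = nRT₁/P₁ = 1.17×8.314×634/491 = 12.6 L.
Isothermal: T stays 634 K; PV = const ⇒ V₂ = 34.4 L, P₂ = 179 kPa.
ΔU = 0 (ideal gas, T constant).
W = nRT ln(V₂/V₁) = 1.17×8.314×634×ln(2.74) = 6220 J.
Q = ΔU + W = 6220 J.

6220 J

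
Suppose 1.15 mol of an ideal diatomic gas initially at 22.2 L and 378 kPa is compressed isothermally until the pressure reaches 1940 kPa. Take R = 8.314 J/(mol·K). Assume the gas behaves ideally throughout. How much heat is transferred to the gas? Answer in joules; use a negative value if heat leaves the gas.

T₁ = P₁V₁/(nR) = 378×22.2/(1.15×8.314) = 878 K.
Isothermal: T stays 878 K; PV = const ⇒ V₂ = 4.33 L, P₂ = 1940 kPa.
ΔU = 0 (ideal gas, T constant).
W = nRT ln(V₂/V₁) = 1.15×8.314×878×ln(0.195) = -13700 J.
Q = ΔU + W = -13700 J.

-13700 J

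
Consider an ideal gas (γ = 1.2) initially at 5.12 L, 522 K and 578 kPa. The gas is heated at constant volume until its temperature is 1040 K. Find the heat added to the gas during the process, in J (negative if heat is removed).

14700 J

n = P₁V₁/(RT₁) = 578×5.12/(8.314×522) = 0.682 mol.
Isochoric: V stays 5.12 L; P/T = const ⇒ T₂ = 1040 K, P₂ = 1150 kPa.
W = 0 (no volume change).
ΔU = nCvΔT = 0.682×41.6×(1040−522) = 14700 J.
Q = ΔU = 14700 J.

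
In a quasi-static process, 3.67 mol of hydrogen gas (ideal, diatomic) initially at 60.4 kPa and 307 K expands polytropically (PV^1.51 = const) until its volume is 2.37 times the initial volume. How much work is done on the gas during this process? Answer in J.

-6540 J

V₁ = nRT₁/P₁ = 3.67×8.314×307/60.4 = 155 L.
Polytropic n=1.51: T₂ = T₁(V₁/V₂)^(n−1) = 307×(0.422)^0.51 = 198 K; P₂ = P₁(V₁/V₂)^n = 16.4 kPa.
W = (P₁V₁−P₂V₂)/(n−1) = (60.4×155−16.4×368)/0.51 = 6540 J.
Work done on the gas = −W_by = -6540 J.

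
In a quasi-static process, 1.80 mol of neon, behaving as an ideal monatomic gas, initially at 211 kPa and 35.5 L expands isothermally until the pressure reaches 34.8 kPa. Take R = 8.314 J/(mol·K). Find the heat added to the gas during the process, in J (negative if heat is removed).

13500 J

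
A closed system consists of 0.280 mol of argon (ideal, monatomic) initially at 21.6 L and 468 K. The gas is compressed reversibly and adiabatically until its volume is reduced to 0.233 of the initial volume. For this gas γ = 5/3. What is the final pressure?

572 kPa

P₁ = nRT₁/V₁ = 0.280×8.314×468/21.6 = 50.4 kPa.
Adiabatic: TV^(γ−1) = const ⇒ T₂ = 468×(4.29)^0.667 = 1240 K; PV^γ = const ⇒ P₂ = 572 kPa.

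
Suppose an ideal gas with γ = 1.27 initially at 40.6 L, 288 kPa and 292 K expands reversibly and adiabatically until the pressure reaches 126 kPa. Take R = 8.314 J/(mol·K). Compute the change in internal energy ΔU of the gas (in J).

n = P₁V₁/(RT₁) = 288×40.6/(8.314×292) = 4.82 mol.
Adiabatic: T₂/T₁ = (P₂/P₁)^((γ−1)/γ) ⇒ T₂ = 292×(0.438)^0.213 = 245 K; V₂ = 77.8 L.
For an ideal gas ΔU = nCvΔT with Cv = R/(γ−1) = 30.8 J/(mol·K).
ΔU = 4.82×30.8×(245−292) = -6980 J.

-6980 J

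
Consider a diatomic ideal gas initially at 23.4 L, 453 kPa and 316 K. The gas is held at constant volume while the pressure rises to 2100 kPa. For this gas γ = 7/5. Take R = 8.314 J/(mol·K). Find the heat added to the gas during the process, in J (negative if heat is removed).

n = P₁V₁/(RT₁) = 453×23.4/(8.314×316) = 4.03 mol.
Isochoric: V stays 23.4 L; P/T = const ⇒ T₂ = 1460 K, P₂ = 2100 kPa.
W = 0 (no volume change).
ΔU = nCvΔT = 4.03×20.8×(1460−316) = 96300 J.
Q = ΔU = 96300 J.

96300 J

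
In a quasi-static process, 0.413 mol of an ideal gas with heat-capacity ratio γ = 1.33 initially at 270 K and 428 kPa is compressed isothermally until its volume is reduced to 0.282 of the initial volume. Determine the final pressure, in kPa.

1520 kPa

V₁ = nRT₁/P₁ = 0.413×8.314×270/428 = 2.17 L.
Isothermal: T stays 270 K; PV = const ⇒ V₂ = 0.611 L, P₂ = 1520 kPa.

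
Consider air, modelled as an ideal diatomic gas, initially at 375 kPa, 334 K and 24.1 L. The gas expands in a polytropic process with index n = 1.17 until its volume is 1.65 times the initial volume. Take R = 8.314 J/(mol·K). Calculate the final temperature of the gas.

307 K

Polytropic n=1.17: T₂ = T₁(V₁/V₂)^(n−1) = 334×(0.606)^0.17 = 307 K; P₂ = P₁(V₁/V₂)^n = 209 kPa.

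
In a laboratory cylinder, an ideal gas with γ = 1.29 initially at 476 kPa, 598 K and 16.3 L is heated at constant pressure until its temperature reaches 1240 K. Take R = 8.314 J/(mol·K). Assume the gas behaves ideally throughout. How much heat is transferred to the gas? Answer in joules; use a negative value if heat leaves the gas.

37100 J

n = P₁V₁/(RT₁) = 476×16.3/(8.314×598) = 1.56 mol.
Isobaric: P stays 476 kPa; V/T = const ⇒ T₂ = 1240 K, V₂ = 33.8 L.
W = PΔV = 476×(33.8−16.3) kPa·L = 8330 J.
ΔU = nCvΔT = 1.56×28.7×(1240−598) = 28700 J.
Q = ΔU + W = nCpΔT = 37100 J.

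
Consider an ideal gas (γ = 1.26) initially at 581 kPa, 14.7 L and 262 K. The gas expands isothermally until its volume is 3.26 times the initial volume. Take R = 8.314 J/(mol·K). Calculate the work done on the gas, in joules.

n = P₁V₁/(RT₁) = 581×14.7/(8.314×262) = 3.92 mol.
Isothermal: T stays 262 K; PV = const ⇒ V₂ = 47.9 L, P₂ = 178 kPa.
W = nRT ln(V₂/V₁) = 3.92×8.314×262×ln(3.26) = 10100 J.
Work done on the gas = −W_by = -10100 J.

-10100 J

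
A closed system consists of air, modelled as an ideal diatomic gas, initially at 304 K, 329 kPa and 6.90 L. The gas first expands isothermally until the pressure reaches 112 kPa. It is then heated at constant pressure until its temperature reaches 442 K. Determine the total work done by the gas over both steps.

3480 J

n = P₁V₁/(RT₁) = 329×6.90/(8.314×304) = 0.898 mol.
Step 1 — Isothermal: T stays 304 K; PV = const ⇒ V₂ = 20.3 L, P₂ = 112 kPa.
ΔU = 0 (ideal gas, T constant).
W = nRT ln(V₂/V₁) = 0.898×8.314×304×ln(2.94) = 2450 J.
Q = ΔU + W = 2450 J.
State after step 1: P = 112 kPa, V = 20.3 L, T = 304 K.
Step 2 — Isobaric: P stays 112 kPa; V/T = const ⇒ T₂ = 442 K, V₂ = 29.5 L.
W = PΔV = 112×(29.5−20.3) kPa·L = 1030 J.
ΔU = nCvΔT = 0.898×20.8×(442−304) = 2580 J.
Q = ΔU + W = nCpΔT = 3610 J.
Net over both steps: W = 3480 J, Q = 6050 J, ΔU = 2580 J.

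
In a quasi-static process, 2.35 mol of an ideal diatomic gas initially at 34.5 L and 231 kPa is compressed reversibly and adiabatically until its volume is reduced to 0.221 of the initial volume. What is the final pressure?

1910 kPa

T₁ = P₁V₁/(nR) = 231×34.5/(2.35×8.314) = 408 K.
Adiabatic: TV^(γ−1) = const ⇒ T₂ = 408×(4.52)^0.400 = 746 K; PV^γ = const ⇒ P₂ = 1910 kPa.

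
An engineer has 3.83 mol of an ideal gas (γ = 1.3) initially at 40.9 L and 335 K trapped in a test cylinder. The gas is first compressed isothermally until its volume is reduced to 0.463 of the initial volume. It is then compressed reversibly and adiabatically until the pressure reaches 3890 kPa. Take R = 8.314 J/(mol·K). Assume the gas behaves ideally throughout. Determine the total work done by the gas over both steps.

-28200 J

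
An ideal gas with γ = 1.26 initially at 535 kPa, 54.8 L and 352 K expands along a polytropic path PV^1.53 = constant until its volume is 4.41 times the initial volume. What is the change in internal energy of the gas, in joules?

n = P₁V₁/(RT₁) = 535×54.8/(8.314×352) = 10.0 mol.
Polytropic n=1.53: T₂ = T₁(V₁/V₂)^(n−1) = 352×(0.227)^0.53 = 160 K; P₂ = P₁(V₁/V₂)^n = 55.3 kPa.
For an ideal gas ΔU = nCvΔT with Cv = R/(γ−1) = 32.0 J/(mol·K).
ΔU = 10.0×32.0×(160−352) = -61400 J.

-61400 J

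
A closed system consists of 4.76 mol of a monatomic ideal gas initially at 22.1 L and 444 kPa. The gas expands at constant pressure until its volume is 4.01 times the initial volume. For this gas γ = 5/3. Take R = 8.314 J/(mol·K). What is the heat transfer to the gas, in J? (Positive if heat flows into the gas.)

73800 J

T₁ = P₁V₁/(nR) = 444×22.1/(4.76×8.314) = 248 K.
Isobaric: P stays 444 kPa; V/T = const ⇒ T₂ = 994 K, V₂ = 88.6 L.
W = PΔV = 444×(88.6−22.1) kPa·L = 29500 J.
ΔU = nCvΔT = 4.76×12.5×(994−248) = 44300 J.
Q = ΔU + W = nCpΔT = 73800 J.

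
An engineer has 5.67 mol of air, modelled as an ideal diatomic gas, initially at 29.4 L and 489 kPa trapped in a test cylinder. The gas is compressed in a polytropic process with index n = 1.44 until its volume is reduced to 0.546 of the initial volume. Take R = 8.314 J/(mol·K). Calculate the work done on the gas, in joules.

9970 J

T₁ = P₁V₁/(nR) = 489×29.4/(5.67×8.314) = 305 K.
Polytropic n=1.44: T₂ = T₁(V₁/V₂)^(n−1) = 305×(1.83)^0.44 = 398 K; P₂ = P₁(V₁/V₂)^n = 1170 kPa.
W = (P₁V₁−P₂V₂)/(n−1) = (489×29.4−1170×16.1)/0.44 = -9970 J.
Work done on the gas = −W_by = 9970 J.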